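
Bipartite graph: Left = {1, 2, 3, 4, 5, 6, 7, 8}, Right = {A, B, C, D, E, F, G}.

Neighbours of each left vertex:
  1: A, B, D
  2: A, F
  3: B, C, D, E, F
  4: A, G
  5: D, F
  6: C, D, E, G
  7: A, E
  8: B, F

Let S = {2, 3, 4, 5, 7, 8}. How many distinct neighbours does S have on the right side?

The union of neighbours of {2, 3, 4, 5, 7, 8} is {A, B, C, D, E, F, G}, which has 7 elements.
Since |N(S)| = 7 ≥ |S| = 6, Hall's condition holds for this subset.

7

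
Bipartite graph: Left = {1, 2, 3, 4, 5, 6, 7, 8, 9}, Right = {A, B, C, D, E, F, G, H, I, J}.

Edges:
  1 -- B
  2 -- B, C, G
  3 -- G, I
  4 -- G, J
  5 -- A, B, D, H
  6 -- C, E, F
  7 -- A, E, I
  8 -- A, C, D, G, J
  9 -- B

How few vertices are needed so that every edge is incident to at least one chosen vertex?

{2, 3, 4, 5, 6, 7, 8, B} is a vertex cover of size 8: every edge has an endpoint in this set.
No smaller cover exists because 1–B, 2–C, 3–I, 4–G, 5–D, 6–F, 7–E, 8–J is a matching of size 8, and a cover must include an endpoint of each of these disjoint edges (König's theorem).

8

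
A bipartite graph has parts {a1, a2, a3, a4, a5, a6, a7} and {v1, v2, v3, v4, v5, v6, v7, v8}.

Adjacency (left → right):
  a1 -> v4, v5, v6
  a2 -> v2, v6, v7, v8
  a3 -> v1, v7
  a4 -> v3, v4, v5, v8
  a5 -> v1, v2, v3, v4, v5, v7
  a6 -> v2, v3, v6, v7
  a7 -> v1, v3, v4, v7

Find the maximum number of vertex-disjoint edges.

A valid assignment of size 7: a1→v4, a2→v2, a3→v1, a4→v8, a5→v3, a6→v6, a7→v7.
All 7 left vertices are matched, so no larger matching exists.

7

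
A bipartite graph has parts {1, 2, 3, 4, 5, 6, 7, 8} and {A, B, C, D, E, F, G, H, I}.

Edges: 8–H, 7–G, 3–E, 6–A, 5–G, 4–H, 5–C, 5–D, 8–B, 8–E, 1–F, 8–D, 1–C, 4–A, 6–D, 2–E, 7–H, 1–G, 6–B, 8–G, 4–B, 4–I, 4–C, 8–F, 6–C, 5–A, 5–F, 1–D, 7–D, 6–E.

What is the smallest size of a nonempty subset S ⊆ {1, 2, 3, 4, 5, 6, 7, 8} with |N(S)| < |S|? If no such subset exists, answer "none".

2

Take S = {2, 3}. Its neighbourhood is {E}, so |N(S)| = 1 < |S| = 2.
No single vertex violates Hall's condition since each has at least one neighbour, so 2 is the minimum.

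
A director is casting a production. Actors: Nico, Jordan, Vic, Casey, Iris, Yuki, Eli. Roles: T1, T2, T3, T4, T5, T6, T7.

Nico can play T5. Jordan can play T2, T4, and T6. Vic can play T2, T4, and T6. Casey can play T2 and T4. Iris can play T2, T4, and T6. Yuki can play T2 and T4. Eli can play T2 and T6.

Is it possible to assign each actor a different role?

The set {Jordan, Vic, Casey, Iris, Yuki, Eli} has only 3 neighbours ({T2, T4, T6}), so by Hall's theorem at most 4 of the 7 actors can be matched.
Hence no matching covers every actor.

No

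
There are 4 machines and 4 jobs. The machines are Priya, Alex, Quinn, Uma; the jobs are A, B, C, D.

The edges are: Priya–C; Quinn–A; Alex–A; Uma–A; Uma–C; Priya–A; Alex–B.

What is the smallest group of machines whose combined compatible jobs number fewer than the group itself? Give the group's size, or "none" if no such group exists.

3

Take S = {Priya, Quinn, Uma}. Its neighbourhood is {A, C}, so |N(S)| = 2 < |S| = 3.
Every subset of size less than 3 has at least as many neighbours as members, so 3 is the minimum.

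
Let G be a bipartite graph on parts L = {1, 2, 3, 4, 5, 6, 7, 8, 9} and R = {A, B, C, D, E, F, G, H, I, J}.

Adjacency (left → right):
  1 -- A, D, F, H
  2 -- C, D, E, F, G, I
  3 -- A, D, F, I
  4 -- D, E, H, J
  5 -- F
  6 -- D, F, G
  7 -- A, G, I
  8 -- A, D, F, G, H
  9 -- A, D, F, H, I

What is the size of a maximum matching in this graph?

One maximum matching: 1–H, 2–E, 3–I, 4–J, 5–F, 6–D, 7–A, 8–G.
The set {1, 3, 5, 6, 7, 8, 9} has only 6 neighbours ({A, D, F, G, H, I}), so by Hall's theorem at most 8 of the 9 left vertices can be matched.

8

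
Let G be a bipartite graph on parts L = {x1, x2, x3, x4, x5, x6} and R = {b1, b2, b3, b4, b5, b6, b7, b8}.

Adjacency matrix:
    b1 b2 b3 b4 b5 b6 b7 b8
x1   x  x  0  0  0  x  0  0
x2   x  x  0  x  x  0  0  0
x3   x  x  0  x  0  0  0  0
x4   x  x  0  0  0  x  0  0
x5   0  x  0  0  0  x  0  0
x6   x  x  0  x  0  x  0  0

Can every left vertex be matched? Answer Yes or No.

No

The set {x1, x3, x4, x5, x6} has only 4 neighbours ({b1, b2, b4, b6}), so by Hall's theorem at most 5 of the 6 left vertices can be matched.
Hence no matching covers every left vertex.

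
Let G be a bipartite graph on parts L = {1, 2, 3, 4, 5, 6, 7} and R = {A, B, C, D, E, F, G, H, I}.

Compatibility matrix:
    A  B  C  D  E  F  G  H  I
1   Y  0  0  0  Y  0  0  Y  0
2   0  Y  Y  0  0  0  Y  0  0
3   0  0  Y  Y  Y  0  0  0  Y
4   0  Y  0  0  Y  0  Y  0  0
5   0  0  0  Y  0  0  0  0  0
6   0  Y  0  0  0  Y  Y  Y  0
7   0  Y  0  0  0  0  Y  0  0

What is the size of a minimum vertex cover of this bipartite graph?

A maximum matching has 7 edges (e.g. 1–H, 2–G, 3–C, 4–E, 5–D, 6–F, 7–B).
By König's theorem the minimum vertex cover has the same size. One such cover is {1, 2, 3, 4, 5, 6, 7}.

7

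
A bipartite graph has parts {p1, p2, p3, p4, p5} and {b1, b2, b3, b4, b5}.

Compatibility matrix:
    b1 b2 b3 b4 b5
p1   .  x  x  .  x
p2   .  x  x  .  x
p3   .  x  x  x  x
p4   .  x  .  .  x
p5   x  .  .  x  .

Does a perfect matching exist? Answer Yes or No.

A valid assignment of size 5: p1→b3, p2→b2, p3→b4, p4→b5, p5→b1.
Every left vertex is matched, so this is a perfect matching.

Yes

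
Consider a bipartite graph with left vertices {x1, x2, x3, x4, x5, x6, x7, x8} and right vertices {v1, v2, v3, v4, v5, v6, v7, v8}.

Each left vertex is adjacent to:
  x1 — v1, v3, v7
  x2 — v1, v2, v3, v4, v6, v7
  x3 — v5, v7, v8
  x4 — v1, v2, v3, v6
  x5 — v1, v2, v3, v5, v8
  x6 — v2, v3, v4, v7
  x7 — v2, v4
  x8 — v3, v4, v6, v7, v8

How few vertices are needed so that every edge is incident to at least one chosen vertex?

8

The 8 edges x1–v1, x2–v4, x3–v8, x4–v6, x5–v5, x6–v7, x7–v2, x8–v3 form a matching, so any vertex cover needs at least 8 vertices (one per matched edge).
Conversely {x1, x2, x3, x4, x5, x6, x7, x8} meets every edge and has exactly 8 vertices, so 8 is optimal.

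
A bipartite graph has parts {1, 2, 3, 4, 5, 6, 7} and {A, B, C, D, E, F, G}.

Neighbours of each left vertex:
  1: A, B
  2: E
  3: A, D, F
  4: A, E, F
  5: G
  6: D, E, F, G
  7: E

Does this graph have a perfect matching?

No

The set {2, 7} has only 1 neighbour ({E}), so by Hall's theorem at most 6 of the 7 left vertices can be matched.
Hence no matching covers every left vertex.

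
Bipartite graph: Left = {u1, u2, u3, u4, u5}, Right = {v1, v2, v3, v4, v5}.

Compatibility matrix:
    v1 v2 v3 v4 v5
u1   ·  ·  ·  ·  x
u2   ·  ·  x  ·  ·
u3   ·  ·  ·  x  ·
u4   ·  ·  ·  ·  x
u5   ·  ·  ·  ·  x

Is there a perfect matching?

The set {u1, u4, u5} has only 1 neighbour ({v5}), so by Hall's theorem at most 3 of the 5 left vertices can be matched.
Hence no matching covers every left vertex.

No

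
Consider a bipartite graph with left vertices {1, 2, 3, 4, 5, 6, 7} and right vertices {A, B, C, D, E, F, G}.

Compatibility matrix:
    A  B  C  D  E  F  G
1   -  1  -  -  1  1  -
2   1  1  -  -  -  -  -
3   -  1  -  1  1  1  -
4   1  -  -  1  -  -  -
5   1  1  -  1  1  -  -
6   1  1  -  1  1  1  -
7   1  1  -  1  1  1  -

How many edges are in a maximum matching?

5

A valid assignment of size 5: 1-F, 2-A, 3-E, 4-D, 5-B.
The set {1, 2, 3, 4, 5, 6, 7} has only 5 neighbours ({A, B, D, E, F}), so by Hall's theorem at most 5 of the 7 left vertices can be matched.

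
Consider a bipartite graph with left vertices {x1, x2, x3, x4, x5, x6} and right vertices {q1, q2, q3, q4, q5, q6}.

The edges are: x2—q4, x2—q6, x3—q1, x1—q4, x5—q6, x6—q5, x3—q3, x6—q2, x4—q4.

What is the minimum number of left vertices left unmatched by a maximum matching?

A valid assignment of size 4: x1→q4, x2→q6, x3→q3, x6→q2.
The set {x1, x2, x4, x5} has only 2 neighbours ({q4, q6}), so by Hall's theorem at most 4 of the 6 left vertices can be matched.
That matches 4 of the 6, leaving 2 unmatched; no matching can do better.

2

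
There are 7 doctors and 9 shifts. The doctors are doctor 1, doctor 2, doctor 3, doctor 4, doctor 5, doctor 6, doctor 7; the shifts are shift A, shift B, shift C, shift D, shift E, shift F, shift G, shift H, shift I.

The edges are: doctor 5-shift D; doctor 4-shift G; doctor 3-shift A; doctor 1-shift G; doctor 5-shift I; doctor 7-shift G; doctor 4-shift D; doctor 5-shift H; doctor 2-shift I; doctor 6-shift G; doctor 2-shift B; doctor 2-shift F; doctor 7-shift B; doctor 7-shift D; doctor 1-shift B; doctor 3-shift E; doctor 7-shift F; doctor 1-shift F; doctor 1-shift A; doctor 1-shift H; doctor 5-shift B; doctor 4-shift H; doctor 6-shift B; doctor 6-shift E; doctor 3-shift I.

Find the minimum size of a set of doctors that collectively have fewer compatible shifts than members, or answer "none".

none

A matching saturating every doctor exists, for instance doctor 1→shift F, doctor 2→shift I, doctor 3→shift A, doctor 4→shift D, doctor 5→shift H, doctor 6→shift E, doctor 7→shift G.
By Hall's marriage theorem, this means |N(S)| ≥ |S| for every subset S, so no violating subset exists.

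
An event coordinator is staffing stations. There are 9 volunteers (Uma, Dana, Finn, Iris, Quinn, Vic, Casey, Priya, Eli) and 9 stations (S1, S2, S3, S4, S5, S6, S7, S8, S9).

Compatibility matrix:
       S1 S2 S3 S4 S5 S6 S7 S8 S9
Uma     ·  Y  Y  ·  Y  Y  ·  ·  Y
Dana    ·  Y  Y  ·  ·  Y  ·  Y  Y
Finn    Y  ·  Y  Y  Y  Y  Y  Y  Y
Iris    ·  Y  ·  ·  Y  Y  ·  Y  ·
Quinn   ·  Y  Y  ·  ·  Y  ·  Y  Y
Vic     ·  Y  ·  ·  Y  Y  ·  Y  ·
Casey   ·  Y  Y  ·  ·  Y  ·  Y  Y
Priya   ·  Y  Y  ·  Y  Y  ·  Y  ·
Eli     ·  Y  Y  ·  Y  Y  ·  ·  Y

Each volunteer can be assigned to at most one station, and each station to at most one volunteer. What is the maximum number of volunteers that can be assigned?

A valid assignment of size 7: Uma-S5, Dana-S9, Finn-S7, Iris-S6, Quinn-S3, Vic-S8, Casey-S2.
The set {Uma, Dana, Iris, Quinn, Vic, Casey, Priya, Eli} has only 6 neighbours ({S2, S3, S5, S6, S8, S9}), so by Hall's theorem at most 7 of the 9 volunteers can be matched.

7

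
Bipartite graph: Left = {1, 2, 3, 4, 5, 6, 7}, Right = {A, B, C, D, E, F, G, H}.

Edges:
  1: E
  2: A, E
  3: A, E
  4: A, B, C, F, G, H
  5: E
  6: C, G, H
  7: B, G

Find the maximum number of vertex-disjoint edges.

A valid assignment of size 5: 1-E, 2-A, 4-G, 6-C, 7-B.
The set {1, 2, 3, 5} has only 2 neighbours ({A, E}), so by Hall's theorem at most 5 of the 7 left vertices can be matched.

5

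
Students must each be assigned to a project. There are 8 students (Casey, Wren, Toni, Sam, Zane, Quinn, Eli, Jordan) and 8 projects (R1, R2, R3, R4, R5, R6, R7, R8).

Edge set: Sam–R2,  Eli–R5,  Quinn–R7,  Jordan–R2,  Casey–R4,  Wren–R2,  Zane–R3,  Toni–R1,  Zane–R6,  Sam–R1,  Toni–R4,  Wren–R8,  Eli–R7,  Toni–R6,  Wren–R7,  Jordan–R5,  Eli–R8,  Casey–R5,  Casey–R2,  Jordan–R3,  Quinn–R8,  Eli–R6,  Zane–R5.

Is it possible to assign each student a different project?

A valid assignment of size 8: Casey–R4, Wren–R2, Toni–R6, Sam–R1, Zane–R5, Quinn–R8, Eli–R7, Jordan–R3.
Every student is matched, so this is a perfect matching.

Yes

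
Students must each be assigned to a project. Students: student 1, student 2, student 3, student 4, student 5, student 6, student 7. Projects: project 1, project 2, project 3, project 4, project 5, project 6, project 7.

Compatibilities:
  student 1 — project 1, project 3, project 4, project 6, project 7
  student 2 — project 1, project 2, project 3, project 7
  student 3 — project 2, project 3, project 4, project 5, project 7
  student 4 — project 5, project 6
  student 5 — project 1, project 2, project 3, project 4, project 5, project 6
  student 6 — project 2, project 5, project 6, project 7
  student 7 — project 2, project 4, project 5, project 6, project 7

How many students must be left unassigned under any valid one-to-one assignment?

0

For example, pair student 1-project 6, student 2-project 1, student 3-project 4, student 4-project 5, student 5-project 3, student 6-project 2, student 7-project 7.
This saturates every student, so 7 is the maximum.
That matches 7 of the 7, leaving 0 unmatched; no matching can do better.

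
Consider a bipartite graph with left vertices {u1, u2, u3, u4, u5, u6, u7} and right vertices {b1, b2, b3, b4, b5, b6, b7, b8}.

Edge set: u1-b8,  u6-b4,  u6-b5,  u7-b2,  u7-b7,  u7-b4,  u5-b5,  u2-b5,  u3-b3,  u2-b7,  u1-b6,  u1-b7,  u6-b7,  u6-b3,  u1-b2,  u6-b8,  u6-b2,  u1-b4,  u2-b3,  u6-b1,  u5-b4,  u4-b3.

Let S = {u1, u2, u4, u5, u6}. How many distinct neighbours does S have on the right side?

8

The union of neighbours of {u1, u2, u4, u5, u6} is {b1, b2, b3, b4, b5, b6, b7, b8}, which has 8 elements.
Since |N(S)| = 8 ≥ |S| = 5, Hall's condition holds for this subset.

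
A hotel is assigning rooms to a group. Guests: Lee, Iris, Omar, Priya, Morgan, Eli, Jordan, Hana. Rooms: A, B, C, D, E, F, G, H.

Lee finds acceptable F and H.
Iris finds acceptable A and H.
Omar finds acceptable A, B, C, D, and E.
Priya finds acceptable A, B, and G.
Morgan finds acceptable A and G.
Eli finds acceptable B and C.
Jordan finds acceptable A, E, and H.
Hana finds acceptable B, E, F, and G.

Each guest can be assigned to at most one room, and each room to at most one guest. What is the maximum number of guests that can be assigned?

8

For example, pair Lee→F, Iris→H, Omar→D, Priya→G, Morgan→A, Eli→C, Jordan→E, Hana→B.
All 8 guests are matched, so no larger matching exists.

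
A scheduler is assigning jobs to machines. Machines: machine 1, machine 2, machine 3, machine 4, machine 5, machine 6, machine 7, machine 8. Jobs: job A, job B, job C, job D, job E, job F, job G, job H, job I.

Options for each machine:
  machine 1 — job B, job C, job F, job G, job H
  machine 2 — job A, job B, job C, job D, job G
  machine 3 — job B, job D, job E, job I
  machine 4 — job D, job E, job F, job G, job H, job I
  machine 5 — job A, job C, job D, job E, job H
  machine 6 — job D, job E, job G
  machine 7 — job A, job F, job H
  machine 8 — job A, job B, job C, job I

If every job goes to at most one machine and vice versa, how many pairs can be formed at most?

8

One maximum matching: machine 1–job F, machine 2–job B, machine 3–job I, machine 4–job D, machine 5–job C, machine 6–job G, machine 7–job H, machine 8–job A.
All 8 machines are matched, so no larger matching exists.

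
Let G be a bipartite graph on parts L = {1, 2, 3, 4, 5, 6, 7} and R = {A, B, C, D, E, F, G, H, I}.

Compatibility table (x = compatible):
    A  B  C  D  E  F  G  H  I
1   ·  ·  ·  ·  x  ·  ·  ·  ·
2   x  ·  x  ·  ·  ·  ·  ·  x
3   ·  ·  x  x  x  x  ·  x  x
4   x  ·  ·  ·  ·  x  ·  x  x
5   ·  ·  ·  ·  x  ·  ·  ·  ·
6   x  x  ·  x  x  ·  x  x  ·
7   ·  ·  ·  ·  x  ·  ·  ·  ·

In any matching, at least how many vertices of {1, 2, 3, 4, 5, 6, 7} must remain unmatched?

2

One maximum matching: 1–E, 2–C, 3–H, 4–I, 6–G.
The set {1, 5, 7} has only 1 neighbour ({E}), so by Hall's theorem at most 5 of the 7 left vertices can be matched.
That matches 5 of the 7, leaving 2 unmatched; no matching can do better.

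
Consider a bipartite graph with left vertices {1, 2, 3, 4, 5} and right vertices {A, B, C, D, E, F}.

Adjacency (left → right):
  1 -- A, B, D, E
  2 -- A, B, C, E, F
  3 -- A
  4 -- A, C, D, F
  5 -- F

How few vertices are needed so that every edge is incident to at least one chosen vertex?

5

A maximum matching has 5 edges (e.g. 1–B, 2–E, 3–A, 4–C, 5–F).
By König's theorem the minimum vertex cover has the same size. One such cover is {1, 2, 3, 4, 5}.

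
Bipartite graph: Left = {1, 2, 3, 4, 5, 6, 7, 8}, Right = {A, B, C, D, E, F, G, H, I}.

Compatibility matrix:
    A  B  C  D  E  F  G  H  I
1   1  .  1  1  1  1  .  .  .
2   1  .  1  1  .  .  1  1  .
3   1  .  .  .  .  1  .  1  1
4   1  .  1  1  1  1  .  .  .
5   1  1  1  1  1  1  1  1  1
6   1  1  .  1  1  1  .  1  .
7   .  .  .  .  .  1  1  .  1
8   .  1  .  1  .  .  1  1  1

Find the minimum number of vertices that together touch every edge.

{1, 2, 3, 4, 5, 6, 7, 8} is a vertex cover of size 8: every edge has an endpoint in this set.
No smaller cover exists because 1–C, 2–D, 3–I, 4–E, 5–A, 6–H, 7–F, 8–G is a matching of size 8, and a cover must include an endpoint of each of these disjoint edges (König's theorem).

8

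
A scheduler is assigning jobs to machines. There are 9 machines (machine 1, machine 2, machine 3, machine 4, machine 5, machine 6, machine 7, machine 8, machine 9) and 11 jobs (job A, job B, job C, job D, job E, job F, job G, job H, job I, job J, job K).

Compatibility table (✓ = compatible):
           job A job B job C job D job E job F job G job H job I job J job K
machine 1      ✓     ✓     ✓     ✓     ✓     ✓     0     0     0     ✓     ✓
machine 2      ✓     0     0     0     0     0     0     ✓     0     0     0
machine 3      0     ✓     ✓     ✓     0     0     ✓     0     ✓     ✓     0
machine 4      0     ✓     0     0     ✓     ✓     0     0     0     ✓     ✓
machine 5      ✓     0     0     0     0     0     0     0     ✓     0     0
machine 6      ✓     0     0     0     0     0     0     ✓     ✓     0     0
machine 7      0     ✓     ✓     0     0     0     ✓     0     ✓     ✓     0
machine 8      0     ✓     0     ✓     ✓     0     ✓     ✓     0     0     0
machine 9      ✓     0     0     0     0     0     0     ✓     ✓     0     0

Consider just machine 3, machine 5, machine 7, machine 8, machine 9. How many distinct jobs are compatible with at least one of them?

9

The union of neighbours of {machine 3, machine 5, machine 7, machine 8, machine 9} is {job A, job B, job C, job D, job E, job G, job H, job I, job J}, which has 9 elements.
Since |N(S)| = 9 ≥ |S| = 5, Hall's condition holds for this subset.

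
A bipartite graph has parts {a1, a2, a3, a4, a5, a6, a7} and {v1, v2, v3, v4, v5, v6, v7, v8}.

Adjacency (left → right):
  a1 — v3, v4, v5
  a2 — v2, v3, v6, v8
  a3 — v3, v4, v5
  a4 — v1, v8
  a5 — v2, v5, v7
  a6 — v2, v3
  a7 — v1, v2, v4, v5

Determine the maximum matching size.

7

One maximum matching: a1-v4, a2-v6, a3-v5, a4-v1, a5-v7, a6-v3, a7-v2.
All 7 left vertices are matched, so no larger matching exists.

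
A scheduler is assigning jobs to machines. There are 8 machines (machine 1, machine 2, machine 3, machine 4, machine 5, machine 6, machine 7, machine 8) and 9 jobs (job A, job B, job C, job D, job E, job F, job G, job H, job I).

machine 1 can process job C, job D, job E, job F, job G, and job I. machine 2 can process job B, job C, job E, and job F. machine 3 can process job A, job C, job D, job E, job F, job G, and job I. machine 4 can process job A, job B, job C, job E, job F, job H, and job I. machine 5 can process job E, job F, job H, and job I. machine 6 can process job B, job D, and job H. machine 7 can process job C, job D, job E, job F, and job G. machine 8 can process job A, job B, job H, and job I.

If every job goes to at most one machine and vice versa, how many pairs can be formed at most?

8

For example, pair machine 1→job I, machine 2→job B, machine 3→job G, machine 4→job H, machine 5→job E, machine 6→job D, machine 7→job F, machine 8→job A.
All 8 machines are matched, so no larger matching exists.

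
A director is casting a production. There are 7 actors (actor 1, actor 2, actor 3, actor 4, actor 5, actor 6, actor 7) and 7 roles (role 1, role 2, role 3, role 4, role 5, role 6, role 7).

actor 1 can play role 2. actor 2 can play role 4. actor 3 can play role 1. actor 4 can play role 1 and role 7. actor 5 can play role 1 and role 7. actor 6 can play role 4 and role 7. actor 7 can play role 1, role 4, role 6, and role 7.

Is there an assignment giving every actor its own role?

No

The set {actor 2, actor 3, actor 4, actor 5, actor 6} has only 3 neighbours ({role 1, role 4, role 7}), so by Hall's theorem at most 5 of the 7 actors can be matched.
Hence no matching covers every actor.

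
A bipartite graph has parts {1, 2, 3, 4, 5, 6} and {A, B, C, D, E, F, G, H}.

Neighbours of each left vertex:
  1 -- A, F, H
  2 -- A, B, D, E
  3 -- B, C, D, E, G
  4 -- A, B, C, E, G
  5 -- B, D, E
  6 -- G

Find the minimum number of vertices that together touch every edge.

A maximum matching has 6 edges (e.g. 1–F, 2–B, 3–E, 4–A, 5–D, 6–G).
By König's theorem the minimum vertex cover has the same size. One such cover is {1, 2, 3, 4, 5, 6}.

6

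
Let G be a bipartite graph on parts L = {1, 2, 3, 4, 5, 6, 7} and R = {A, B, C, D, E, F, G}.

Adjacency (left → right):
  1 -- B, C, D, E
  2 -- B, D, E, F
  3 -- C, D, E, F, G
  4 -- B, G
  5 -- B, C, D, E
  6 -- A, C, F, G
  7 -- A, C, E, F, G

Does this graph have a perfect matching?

Yes

A valid assignment of size 7: 1→C, 2→D, 3→F, 4→B, 5→E, 6→A, 7→G.
All 7 left vertices are covered.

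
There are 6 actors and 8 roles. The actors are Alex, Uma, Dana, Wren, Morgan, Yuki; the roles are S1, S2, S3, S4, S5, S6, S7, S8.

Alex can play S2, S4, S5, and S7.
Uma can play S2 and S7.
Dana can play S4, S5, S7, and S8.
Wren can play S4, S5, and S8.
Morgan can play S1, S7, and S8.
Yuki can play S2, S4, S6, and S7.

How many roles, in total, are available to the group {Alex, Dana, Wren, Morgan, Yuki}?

The union of neighbours of {Alex, Dana, Wren, Morgan, Yuki} is {S1, S2, S4, S5, S6, S7, S8}, which has 7 elements.
Since |N(S)| = 7 ≥ |S| = 5, Hall's condition holds for this subset.

7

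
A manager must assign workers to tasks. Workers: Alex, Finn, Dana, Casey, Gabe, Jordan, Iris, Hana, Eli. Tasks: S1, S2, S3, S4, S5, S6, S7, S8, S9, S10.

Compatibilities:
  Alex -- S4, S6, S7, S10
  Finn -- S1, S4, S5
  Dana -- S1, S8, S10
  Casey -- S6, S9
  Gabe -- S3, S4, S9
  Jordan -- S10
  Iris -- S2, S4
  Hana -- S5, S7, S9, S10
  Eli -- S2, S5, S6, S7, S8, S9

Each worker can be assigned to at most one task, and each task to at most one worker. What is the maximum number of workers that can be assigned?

9

One maximum matching: Alex→S7, Finn→S1, Dana→S8, Casey→S6, Gabe→S9, Jordan→S10, Iris→S4, Hana→S5, Eli→S2.
This saturates every worker, so 9 is the maximum.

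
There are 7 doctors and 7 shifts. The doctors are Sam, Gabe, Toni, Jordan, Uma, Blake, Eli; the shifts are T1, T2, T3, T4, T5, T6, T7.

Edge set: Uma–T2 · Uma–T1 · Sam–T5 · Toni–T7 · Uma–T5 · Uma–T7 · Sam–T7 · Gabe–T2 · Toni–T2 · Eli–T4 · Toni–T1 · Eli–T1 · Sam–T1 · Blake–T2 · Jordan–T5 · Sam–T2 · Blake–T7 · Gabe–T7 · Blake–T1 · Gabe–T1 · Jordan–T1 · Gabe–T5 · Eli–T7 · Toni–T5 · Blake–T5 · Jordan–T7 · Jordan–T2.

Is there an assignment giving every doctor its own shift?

No

The set {Sam, Gabe, Toni, Jordan, Uma, Blake} has only 4 neighbours ({T1, T2, T5, T7}), so by Hall's theorem at most 5 of the 7 doctors can be matched.
Hence no matching covers every doctor.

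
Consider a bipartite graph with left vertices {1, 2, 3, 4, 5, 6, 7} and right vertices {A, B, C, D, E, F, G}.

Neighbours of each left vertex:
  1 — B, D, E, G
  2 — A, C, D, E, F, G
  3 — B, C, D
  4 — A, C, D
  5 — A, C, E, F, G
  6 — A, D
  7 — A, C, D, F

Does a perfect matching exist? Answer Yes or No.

Yes

One maximum matching: 1-E, 2-A, 3-B, 4-C, 5-G, 6-D, 7-F.
Every left vertex is matched, so this is a perfect matching.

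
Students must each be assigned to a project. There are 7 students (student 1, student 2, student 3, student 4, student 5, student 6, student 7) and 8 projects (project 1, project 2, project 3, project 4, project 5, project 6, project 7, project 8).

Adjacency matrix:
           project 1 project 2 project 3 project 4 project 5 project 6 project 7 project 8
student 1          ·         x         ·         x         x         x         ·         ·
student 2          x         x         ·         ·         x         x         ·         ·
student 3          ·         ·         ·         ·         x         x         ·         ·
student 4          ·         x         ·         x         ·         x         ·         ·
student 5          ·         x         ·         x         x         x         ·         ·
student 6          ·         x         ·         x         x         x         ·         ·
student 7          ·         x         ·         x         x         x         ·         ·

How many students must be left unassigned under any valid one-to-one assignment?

A valid assignment of size 5: student 1-project 5, student 2-project 1, student 3-project 6, student 4-project 2, student 5-project 4.
The set {student 1, student 3, student 4, student 5, student 6, student 7} has only 4 neighbours ({project 2, project 4, project 5, project 6}), so by Hall's theorem at most 5 of the 7 students can be matched.
That matches 5 of the 7, leaving 2 unmatched; no matching can do better.

2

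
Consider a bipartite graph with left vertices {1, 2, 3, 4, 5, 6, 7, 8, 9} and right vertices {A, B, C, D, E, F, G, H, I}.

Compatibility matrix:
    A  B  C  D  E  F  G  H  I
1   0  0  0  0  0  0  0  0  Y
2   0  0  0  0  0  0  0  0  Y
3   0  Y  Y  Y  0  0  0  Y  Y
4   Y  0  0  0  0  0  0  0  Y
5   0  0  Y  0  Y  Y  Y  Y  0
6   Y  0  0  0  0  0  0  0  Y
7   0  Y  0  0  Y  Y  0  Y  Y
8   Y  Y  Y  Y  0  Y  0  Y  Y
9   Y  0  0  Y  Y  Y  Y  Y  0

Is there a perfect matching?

No

The set {1, 2, 4, 6} has only 2 neighbours ({A, I}), so by Hall's theorem at most 7 of the 9 left vertices can be matched.
Hence no matching covers every left vertex.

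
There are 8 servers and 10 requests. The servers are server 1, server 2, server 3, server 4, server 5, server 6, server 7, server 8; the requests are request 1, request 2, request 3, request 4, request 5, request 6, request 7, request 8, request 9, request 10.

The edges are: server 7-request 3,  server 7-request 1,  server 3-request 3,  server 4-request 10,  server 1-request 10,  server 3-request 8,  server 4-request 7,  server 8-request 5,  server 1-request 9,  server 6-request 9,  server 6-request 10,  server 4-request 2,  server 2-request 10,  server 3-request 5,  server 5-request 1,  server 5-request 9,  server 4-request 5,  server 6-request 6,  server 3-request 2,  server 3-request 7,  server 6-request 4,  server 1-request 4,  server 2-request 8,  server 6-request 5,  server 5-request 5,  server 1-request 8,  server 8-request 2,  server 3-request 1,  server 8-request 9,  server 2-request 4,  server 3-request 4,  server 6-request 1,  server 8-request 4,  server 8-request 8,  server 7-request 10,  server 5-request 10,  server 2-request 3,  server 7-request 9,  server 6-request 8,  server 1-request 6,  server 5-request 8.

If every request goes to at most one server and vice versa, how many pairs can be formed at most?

8

One maximum matching: server 1→request 6, server 2→request 4, server 3→request 2, server 4→request 7, server 5→request 5, server 6→request 10, server 7→request 3, server 8→request 9.
All 8 servers are matched, so no larger matching exists.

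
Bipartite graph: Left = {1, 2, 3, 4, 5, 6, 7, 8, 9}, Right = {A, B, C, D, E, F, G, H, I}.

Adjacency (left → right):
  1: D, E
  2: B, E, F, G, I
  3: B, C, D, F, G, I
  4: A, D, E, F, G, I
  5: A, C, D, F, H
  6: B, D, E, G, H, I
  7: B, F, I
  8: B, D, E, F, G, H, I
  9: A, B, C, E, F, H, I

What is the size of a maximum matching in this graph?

9

A valid assignment of size 9: 1-D, 2-B, 3-C, 4-I, 5-H, 6-G, 7-F, 8-E, 9-A.
All 9 left vertices are matched, so no larger matching exists.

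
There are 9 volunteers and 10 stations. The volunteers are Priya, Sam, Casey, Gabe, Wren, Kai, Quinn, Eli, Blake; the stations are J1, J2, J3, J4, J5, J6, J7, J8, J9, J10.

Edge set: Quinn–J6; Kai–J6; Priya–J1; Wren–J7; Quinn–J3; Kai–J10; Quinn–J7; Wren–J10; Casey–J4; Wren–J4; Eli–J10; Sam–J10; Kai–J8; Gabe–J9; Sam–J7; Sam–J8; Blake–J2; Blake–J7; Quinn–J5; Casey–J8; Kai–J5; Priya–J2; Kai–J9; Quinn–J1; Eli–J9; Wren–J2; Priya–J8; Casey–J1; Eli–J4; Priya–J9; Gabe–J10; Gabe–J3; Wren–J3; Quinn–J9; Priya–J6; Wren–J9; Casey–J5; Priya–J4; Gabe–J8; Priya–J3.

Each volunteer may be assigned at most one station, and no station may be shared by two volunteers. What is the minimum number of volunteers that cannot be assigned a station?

0

A valid assignment of size 9: Priya→J1, Sam→J8, Casey→J5, Gabe→J3, Wren→J2, Kai→J9, Quinn→J6, Eli→J10, Blake→J7.
All 9 volunteers are matched, so no larger matching exists.
That matches 9 of the 9, leaving 0 unmatched; no matching can do better.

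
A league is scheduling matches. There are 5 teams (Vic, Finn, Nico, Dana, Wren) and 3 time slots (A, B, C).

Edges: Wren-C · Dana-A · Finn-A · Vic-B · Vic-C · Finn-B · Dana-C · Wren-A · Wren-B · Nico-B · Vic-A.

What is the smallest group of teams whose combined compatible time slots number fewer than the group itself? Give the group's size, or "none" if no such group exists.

4

Take S = {Vic, Finn, Nico, Dana}. Its neighbourhood is {A, B, C}, so |N(S)| = 3 < |S| = 4.
Every subset of size less than 4 has at least as many neighbours as members, so 4 is the minimum.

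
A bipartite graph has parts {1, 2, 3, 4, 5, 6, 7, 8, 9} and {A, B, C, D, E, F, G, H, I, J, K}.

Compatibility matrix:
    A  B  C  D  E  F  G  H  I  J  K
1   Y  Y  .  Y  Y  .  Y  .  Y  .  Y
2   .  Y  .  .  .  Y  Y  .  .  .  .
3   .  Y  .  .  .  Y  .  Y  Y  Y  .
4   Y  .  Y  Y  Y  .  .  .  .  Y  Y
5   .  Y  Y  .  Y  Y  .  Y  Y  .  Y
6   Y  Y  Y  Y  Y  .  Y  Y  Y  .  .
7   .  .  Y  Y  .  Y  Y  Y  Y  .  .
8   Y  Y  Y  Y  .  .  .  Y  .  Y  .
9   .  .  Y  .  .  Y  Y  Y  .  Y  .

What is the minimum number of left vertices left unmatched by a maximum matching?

A valid assignment of size 9: 1–G, 2–B, 3–I, 4–K, 5–H, 6–E, 7–F, 8–A, 9–J.
All 9 left vertices are matched, so no larger matching exists.
That matches 9 of the 9, leaving 0 unmatched; no matching can do better.

0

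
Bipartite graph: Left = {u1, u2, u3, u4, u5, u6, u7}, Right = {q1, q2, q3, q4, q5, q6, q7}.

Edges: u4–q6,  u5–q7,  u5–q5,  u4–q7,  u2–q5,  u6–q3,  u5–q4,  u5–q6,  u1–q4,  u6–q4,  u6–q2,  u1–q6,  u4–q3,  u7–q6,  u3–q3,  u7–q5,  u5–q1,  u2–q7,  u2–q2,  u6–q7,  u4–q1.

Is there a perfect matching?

One maximum matching: u1→q4, u2→q7, u3→q3, u4→q6, u5→q1, u6→q2, u7→q5.
All 7 left vertices are covered.

Yes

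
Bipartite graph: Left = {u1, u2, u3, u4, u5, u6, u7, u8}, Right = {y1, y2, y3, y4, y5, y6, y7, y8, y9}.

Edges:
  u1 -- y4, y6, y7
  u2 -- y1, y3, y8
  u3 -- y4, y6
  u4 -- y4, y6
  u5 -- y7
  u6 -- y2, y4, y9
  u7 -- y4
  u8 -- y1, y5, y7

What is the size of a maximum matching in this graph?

For example, pair u1–y7, u2–y3, u3–y6, u4–y4, u6–y2, u8–y1.
The set {u1, u3, u4, u5, u7} has only 3 neighbours ({y4, y6, y7}), so by Hall's theorem at most 6 of the 8 left vertices can be matched.

6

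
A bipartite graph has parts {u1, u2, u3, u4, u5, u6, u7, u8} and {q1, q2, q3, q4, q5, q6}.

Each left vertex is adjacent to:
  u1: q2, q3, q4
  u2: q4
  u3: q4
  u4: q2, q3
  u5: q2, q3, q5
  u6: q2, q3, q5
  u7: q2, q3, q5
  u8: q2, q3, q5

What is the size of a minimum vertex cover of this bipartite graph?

A maximum matching has 4 edges (e.g. u1–q3, u2–q4, u4–q2, u5–q5).
By König's theorem the minimum vertex cover has the same size. One such cover is {q2, q3, q4, q5}.

4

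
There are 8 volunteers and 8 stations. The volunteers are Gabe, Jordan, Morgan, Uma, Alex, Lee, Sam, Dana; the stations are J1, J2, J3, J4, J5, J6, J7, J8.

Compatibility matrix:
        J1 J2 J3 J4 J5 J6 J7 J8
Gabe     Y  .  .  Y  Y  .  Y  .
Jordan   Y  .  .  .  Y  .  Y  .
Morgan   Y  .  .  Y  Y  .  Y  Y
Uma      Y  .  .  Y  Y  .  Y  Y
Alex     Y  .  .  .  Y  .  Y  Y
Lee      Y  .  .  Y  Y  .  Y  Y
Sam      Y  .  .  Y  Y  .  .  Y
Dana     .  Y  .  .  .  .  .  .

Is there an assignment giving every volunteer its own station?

No

The set {Gabe, Jordan, Morgan, Uma, Alex, Lee, Sam} has only 5 neighbours ({J1, J4, J5, J7, J8}), so by Hall's theorem at most 6 of the 8 volunteers can be matched.
Hence no matching covers every volunteer.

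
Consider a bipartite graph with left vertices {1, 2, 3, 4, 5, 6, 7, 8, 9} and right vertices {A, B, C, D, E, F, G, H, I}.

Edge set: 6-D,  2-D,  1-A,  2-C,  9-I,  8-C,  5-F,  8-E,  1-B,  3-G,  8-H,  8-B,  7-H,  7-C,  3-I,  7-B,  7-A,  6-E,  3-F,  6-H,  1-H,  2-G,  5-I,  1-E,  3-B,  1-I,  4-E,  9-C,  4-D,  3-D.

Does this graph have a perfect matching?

Yes

For example, pair 1–A, 2–G, 3–F, 4–D, 5–I, 6–H, 7–B, 8–E, 9–C.
Every left vertex is matched, so this is a perfect matching.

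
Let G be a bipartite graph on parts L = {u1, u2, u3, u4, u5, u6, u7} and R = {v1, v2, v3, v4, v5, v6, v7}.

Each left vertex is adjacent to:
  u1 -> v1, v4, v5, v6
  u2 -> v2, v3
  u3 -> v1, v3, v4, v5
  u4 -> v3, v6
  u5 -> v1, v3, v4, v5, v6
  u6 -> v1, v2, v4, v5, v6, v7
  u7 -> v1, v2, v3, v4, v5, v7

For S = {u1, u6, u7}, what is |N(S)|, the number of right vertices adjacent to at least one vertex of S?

7

The union of neighbours of {u1, u6, u7} is {v1, v2, v3, v4, v5, v6, v7}, which has 7 elements.
Since |N(S)| = 7 ≥ |S| = 3, Hall's condition holds for this subset.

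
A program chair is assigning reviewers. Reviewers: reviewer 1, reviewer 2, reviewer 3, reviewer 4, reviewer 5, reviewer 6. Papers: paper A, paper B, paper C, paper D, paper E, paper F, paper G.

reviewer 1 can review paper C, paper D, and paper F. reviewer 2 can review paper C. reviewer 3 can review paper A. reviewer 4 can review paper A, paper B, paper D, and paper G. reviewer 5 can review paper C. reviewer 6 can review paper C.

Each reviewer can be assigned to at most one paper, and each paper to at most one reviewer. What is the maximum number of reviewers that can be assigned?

For example, pair reviewer 1→paper F, reviewer 2→paper C, reviewer 3→paper A, reviewer 4→paper D.
The set {reviewer 2, reviewer 5, reviewer 6} has only 1 neighbour ({paper C}), so by Hall's theorem at most 4 of the 6 reviewers can be matched.

4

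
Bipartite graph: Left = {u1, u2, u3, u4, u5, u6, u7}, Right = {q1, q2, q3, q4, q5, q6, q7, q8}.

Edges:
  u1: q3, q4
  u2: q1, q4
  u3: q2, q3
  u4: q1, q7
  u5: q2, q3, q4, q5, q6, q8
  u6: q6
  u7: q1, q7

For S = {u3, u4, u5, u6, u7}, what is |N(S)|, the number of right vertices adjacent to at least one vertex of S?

The union of neighbours of {u3, u4, u5, u6, u7} is {q1, q2, q3, q4, q5, q6, q7, q8}, which has 8 elements.
Since |N(S)| = 8 ≥ |S| = 5, Hall's condition holds for this subset.

8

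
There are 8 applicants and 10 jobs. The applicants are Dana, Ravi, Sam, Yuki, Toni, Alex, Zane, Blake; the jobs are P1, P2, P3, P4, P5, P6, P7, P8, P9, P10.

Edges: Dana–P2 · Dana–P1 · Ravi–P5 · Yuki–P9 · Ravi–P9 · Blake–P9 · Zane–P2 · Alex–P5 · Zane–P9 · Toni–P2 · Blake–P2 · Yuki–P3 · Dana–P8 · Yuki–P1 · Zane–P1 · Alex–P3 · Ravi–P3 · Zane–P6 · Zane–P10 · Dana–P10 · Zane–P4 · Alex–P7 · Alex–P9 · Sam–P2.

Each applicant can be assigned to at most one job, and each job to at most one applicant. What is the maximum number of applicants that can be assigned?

One maximum matching: Dana–P8, Ravi–P3, Sam–P2, Yuki–P1, Alex–P5, Zane–P10, Blake–P9.
The set {Sam, Toni} has only 1 neighbour ({P2}), so by Hall's theorem at most 7 of the 8 applicants can be matched.

7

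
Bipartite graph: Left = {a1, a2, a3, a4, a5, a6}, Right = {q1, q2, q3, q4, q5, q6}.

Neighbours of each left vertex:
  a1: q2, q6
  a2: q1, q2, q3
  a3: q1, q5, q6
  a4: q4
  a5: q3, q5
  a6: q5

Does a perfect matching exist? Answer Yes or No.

Yes

A valid assignment of size 6: a1–q6, a2–q2, a3–q1, a4–q4, a5–q3, a6–q5.
Every left vertex is matched, so this is a perfect matching.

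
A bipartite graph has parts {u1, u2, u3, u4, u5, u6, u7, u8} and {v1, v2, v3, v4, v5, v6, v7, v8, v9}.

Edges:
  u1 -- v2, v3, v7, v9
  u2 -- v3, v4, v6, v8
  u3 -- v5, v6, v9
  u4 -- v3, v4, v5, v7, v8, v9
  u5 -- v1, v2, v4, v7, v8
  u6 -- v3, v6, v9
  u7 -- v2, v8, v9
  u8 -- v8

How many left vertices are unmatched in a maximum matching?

0

For example, pair u1–v7, u2–v4, u3–v9, u4–v3, u5–v1, u6–v6, u7–v2, u8–v8.
All 8 left vertices are matched, so no larger matching exists.
That matches 8 of the 8, leaving 0 unmatched; no matching can do better.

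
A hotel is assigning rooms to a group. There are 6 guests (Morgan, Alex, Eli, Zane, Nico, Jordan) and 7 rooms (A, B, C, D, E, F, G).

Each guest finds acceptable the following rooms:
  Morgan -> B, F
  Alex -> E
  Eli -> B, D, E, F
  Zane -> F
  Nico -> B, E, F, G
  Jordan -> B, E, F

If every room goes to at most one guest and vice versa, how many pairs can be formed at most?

A valid assignment of size 5: Morgan-B, Alex-E, Eli-D, Zane-F, Nico-G.
The set {Morgan, Alex, Zane, Jordan} has only 3 neighbours ({B, E, F}), so by Hall's theorem at most 5 of the 6 guests can be matched.

5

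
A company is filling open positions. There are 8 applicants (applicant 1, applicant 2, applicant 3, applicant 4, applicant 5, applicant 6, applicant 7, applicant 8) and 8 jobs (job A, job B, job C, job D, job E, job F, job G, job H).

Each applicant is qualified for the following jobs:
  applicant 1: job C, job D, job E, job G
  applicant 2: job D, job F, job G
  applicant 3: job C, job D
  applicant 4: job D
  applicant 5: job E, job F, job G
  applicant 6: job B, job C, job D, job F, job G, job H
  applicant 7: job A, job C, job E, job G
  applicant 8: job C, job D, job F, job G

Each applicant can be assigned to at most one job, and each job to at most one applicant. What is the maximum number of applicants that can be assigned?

One maximum matching: applicant 1-job E, applicant 2-job F, applicant 3-job C, applicant 4-job D, applicant 5-job G, applicant 6-job H, applicant 7-job A.
The set {applicant 1, applicant 2, applicant 3, applicant 4, applicant 5, applicant 8} has only 5 neighbours ({job C, job D, job E, job F, job G}), so by Hall's theorem at most 7 of the 8 applicants can be matched.

7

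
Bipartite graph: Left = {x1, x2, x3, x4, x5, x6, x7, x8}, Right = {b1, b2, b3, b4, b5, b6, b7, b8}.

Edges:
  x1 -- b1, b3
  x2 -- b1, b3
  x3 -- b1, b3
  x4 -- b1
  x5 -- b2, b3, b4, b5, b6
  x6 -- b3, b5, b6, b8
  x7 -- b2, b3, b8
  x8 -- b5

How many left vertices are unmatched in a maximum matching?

One maximum matching: x1-b1, x2-b3, x5-b6, x6-b8, x7-b2, x8-b5.
The set {x1, x2, x3, x4} has only 2 neighbours ({b1, b3}), so by Hall's theorem at most 6 of the 8 left vertices can be matched.
That matches 6 of the 8, leaving 2 unmatched; no matching can do better.

2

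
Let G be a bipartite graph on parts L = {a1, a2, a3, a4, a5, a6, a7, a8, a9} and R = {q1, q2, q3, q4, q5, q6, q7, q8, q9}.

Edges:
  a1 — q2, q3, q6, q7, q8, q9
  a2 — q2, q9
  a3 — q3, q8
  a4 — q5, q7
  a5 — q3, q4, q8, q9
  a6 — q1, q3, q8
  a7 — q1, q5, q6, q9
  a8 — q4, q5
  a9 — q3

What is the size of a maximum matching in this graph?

A valid assignment of size 9: a1-q9, a2-q2, a3-q8, a4-q7, a5-q4, a6-q1, a7-q6, a8-q5, a9-q3.
This saturates every left vertex, so 9 is the maximum.

9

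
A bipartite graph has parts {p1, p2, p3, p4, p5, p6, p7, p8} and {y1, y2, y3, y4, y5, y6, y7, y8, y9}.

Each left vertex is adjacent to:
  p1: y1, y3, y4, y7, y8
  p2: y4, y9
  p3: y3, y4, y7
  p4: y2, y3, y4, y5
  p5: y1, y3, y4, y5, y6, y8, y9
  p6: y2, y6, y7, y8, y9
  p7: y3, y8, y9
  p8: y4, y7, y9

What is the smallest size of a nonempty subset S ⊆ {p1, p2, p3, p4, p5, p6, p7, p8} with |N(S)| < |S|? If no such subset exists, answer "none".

A matching saturating every left vertex exists, for instance p1→y3, p2→y9, p3→y4, p4→y2, p5→y1, p6→y6, p7→y8, p8→y7.
By Hall's marriage theorem, this means |N(S)| ≥ |S| for every subset S, so no violating subset exists.

none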